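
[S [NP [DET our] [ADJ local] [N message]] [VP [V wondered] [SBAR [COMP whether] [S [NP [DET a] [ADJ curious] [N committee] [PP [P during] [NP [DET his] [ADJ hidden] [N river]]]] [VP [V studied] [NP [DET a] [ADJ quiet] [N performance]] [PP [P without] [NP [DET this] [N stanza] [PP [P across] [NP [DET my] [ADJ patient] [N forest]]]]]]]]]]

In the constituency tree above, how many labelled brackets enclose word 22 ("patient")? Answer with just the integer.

10

Path from the root down to the word: S → VP → SBAR → S → VP → PP → NP → PP → NP → ADJ. That is 10 enclosing brackets.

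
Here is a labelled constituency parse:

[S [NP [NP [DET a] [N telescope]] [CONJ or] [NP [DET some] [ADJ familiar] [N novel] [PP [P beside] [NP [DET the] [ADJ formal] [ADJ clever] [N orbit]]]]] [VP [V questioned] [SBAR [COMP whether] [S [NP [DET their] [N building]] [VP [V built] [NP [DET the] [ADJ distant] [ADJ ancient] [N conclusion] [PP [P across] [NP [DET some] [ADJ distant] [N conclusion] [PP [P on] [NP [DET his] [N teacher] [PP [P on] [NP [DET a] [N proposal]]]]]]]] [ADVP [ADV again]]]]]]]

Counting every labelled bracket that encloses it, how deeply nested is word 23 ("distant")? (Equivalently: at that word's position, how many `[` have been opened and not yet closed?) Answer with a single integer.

Counting open brackets not yet closed at "distant": [S [VP [SBAR [S [VP [NP [PP [NP [ADJ = 9.

9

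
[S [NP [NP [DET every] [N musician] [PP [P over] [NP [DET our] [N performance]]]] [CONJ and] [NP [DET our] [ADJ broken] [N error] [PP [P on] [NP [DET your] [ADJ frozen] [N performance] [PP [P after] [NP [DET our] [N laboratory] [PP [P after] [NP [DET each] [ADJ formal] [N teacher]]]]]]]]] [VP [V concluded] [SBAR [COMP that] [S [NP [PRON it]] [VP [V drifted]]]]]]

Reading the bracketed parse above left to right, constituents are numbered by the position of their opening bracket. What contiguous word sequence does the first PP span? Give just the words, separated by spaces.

over our performance

In left-to-right order the PP constituents are "over our performance"; "on your frozen performance after our laboratory after each formal teacher"; "after our laboratory after each formal teacher"; "after each formal teacher". Number 1 is "over our performance".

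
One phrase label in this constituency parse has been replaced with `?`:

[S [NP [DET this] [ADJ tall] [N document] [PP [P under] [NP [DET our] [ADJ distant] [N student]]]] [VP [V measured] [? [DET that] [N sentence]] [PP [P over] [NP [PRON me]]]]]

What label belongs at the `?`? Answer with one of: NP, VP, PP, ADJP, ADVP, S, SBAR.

NP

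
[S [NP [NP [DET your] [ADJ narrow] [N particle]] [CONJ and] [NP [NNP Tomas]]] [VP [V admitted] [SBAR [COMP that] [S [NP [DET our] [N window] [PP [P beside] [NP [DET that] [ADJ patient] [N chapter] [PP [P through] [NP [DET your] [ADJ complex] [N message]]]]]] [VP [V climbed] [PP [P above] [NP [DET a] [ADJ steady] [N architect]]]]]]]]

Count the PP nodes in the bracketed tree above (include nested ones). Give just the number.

3

Listing each PP by its span: [PP beside that patient chapter through your complex message]; [PP through your complex message]; [PP above a steady architect] — that makes 3.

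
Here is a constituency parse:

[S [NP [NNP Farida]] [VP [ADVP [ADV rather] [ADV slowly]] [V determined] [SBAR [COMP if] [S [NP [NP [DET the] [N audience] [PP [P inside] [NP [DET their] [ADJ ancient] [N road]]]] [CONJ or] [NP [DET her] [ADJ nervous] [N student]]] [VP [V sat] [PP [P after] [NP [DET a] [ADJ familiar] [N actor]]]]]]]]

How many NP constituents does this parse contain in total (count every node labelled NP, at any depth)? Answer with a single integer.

Scanning left to right, an opening `[NP` appears at word positions 1, 6, 6, 9, 13, 18 — 6 in total.

6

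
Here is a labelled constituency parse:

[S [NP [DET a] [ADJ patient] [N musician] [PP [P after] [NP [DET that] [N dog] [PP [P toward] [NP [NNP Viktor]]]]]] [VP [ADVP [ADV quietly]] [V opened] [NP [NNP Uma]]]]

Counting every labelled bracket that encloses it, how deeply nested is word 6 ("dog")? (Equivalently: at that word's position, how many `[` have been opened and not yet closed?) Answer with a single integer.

5

Path from the root down to the word: S → NP → PP → NP → N. That is 5 enclosing brackets.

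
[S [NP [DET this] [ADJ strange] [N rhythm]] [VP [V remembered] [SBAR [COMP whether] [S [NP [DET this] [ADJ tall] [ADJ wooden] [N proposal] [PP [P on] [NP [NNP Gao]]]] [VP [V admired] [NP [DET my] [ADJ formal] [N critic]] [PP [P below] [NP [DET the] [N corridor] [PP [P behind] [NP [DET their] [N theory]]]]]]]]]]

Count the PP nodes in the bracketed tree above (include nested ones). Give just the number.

3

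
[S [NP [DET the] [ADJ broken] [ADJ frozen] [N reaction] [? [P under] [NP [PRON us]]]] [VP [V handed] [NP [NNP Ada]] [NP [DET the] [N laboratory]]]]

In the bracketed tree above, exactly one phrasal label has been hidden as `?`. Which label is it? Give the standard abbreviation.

PP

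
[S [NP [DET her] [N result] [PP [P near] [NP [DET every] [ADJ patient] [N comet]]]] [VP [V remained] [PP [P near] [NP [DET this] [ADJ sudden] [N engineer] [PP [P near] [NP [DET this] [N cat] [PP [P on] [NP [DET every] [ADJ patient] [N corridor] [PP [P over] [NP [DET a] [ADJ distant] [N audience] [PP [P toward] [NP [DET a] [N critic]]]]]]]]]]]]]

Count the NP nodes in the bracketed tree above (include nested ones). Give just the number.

7

Listing each NP by its span: [NP her result near every patient comet]; [NP every patient comet]; [NP this sudden engineer near this cat on every patient corridor over a distant audience toward a critic]; [NP this cat on every patient corridor over a distant audience toward a critic]; [NP every patient corridor over a distant audience toward a critic]; [NP a distant audience toward a critic] … — that makes 7.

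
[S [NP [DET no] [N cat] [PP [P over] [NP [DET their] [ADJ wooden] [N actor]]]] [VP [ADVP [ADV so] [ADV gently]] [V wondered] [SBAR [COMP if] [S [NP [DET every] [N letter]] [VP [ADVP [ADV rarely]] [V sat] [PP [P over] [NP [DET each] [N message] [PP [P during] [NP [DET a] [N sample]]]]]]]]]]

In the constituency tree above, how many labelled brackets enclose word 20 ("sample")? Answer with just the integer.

10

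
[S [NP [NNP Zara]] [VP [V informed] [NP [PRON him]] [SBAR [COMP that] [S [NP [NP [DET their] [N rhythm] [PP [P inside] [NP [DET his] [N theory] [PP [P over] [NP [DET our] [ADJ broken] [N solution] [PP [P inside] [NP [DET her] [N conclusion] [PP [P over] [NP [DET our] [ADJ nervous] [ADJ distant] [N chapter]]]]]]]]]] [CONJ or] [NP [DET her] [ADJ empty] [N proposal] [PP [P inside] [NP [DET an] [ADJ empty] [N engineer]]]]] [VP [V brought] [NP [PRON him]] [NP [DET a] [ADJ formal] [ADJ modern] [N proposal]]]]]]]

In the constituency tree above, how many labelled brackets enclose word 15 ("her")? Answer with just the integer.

Path from the root down to the word: S → VP → SBAR → S → NP → NP → PP → NP → PP → NP → PP → NP → DET. That is 13 enclosing brackets.

13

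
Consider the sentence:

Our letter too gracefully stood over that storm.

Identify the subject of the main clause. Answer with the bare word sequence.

our letter

In the main clause the verb is "stood"; the NP preceding it, "our letter", is the subject.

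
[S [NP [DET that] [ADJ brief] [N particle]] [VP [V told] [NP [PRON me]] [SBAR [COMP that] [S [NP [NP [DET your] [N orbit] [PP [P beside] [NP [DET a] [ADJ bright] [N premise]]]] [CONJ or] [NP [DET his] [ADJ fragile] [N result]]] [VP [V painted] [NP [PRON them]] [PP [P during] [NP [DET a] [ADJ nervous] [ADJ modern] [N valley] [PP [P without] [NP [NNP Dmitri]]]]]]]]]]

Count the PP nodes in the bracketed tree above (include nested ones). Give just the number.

The PP constituents are: [PP beside a bright premise]; [PP during a nervous modern valley without Dmitri]; [PP without Dmitri]. Total: 3.

3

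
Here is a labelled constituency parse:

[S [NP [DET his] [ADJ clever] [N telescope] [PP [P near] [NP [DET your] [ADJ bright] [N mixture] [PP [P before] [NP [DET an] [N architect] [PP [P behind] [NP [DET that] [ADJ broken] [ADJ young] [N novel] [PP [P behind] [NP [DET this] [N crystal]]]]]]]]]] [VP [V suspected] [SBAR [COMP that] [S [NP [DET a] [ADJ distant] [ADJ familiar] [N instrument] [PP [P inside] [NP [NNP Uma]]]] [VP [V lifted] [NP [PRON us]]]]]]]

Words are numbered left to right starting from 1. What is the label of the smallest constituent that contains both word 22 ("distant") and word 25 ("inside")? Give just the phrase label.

The smallest bracket enclosing both words is [NP a distant familiar instrument inside Uma], so the label is NP.

NP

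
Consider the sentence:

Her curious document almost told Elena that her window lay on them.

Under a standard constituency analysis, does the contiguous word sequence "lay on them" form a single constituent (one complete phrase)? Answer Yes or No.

"lay on them" is exactly the verb phrase [VP lay on them], a complete constituent.

Yes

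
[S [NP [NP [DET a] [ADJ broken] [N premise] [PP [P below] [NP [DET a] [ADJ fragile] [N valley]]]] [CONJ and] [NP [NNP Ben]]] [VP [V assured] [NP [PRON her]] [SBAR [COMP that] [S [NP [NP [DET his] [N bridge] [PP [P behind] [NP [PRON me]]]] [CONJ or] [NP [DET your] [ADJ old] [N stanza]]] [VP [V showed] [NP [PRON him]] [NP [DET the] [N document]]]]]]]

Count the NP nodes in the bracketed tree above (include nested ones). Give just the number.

The NP constituents are: [NP a broken premise below a fragile valley and Ben]; [NP a broken premise below a fragile valley]; [NP a fragile valley]; [NP Ben]; [NP her]; [NP his bridge behind me or your old stanza] …. Total: 11.

11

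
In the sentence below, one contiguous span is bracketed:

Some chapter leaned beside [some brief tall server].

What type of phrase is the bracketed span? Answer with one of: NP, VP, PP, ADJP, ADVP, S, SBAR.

NP

The bracketed span "some brief tall server" is headed by "server", making it a noun phrase (NP).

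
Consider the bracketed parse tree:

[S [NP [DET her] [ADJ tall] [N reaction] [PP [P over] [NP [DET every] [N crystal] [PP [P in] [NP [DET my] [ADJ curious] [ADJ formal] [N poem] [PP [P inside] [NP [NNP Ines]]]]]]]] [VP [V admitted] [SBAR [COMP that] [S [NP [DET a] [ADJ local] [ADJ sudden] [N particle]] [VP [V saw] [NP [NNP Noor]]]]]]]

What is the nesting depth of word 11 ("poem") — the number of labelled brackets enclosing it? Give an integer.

The word sits inside N, which is inside NP, inside PP, inside NP, inside PP, inside NP, inside S — 7 brackets in all.

7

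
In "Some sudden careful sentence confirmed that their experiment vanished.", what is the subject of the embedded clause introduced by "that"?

their experiment

The subject of the embedded clause introduced by "that" is the NP immediately before the verb "vanished": "their experiment".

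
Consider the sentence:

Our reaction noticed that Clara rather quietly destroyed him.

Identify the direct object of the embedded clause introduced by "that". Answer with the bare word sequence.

him

"destroyed" heads the VP of the embedded clause introduced by "that", and "him" is its direct object.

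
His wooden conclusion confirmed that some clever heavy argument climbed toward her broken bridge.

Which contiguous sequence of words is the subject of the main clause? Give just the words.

his wooden conclusion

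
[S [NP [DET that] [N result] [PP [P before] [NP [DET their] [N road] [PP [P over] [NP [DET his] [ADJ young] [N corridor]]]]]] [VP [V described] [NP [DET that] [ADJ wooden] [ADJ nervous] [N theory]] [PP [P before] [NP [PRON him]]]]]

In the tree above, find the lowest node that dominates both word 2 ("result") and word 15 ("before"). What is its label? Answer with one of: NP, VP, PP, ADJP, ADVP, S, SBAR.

S

Both words fall inside [S that result before their road over his young corridor described that wooden nervous theory before him] (words 1–16), and no smaller constituent contains them both. Label: S.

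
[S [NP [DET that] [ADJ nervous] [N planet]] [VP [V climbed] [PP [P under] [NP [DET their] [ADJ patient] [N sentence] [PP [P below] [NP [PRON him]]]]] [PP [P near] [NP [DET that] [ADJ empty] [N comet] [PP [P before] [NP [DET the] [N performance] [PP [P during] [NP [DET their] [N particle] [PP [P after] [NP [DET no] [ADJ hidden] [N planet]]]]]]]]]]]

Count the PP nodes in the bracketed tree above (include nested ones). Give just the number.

6

The PP constituents are: [PP under their patient sentence below him]; [PP below him]; [PP near that empty comet before the performance during their particle after no hidden planet]; [PP before the performance during their particle after no hidden planet]; [PP during their particle after no hidden planet]; [PP after no hidden planet]. Total: 6.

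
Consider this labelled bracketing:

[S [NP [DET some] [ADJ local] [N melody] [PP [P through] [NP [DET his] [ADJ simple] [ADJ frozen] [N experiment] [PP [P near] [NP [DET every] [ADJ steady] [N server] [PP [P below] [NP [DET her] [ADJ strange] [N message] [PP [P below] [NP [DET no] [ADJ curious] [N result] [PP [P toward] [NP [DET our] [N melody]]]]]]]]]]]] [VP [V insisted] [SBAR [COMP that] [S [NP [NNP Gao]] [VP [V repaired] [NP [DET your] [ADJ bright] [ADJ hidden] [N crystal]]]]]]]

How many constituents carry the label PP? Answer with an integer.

5

Listing each PP by its span: [PP through his simple frozen experiment near every steady server below her strange message below no curious result toward our melody]; [PP near every steady server below her strange message below no curious result toward our melody]; [PP below her strange message below no curious result toward our melody]; [PP below no curious result toward our melody]; [PP toward our melody] — that makes 5.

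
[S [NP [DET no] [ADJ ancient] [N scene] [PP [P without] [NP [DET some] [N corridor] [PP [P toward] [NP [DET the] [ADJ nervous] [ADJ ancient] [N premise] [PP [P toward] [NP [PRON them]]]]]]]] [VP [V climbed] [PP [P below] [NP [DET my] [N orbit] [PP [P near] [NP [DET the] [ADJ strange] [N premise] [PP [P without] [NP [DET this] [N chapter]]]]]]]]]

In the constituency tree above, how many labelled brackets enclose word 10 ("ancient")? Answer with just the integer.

7

Path from the root down to the word: S → NP → PP → NP → PP → NP → ADJ. That is 7 enclosing brackets.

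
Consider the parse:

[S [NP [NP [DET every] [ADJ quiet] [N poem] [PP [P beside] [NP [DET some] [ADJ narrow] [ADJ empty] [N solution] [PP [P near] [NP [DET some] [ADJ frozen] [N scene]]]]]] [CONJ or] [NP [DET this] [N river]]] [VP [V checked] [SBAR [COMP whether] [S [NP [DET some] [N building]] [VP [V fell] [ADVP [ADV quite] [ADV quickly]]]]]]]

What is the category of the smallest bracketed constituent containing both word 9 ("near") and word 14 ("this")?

Both words fall inside [NP every quiet poem beside some narrow empty solution near some frozen scene or this river] (words 1–15), and no smaller constituent contains them both. Label: NP.

NP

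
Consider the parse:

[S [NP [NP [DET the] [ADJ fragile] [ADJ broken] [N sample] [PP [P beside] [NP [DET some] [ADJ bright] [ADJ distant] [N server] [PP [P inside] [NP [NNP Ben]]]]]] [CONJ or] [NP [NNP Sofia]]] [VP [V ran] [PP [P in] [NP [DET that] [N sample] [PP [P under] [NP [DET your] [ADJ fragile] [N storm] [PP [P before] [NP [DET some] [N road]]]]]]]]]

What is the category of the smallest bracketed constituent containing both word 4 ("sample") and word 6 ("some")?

NP

Both words fall inside [NP the fragile broken sample beside some bright distant server inside Ben] (words 1–11), and no smaller constituent contains them both. Label: NP.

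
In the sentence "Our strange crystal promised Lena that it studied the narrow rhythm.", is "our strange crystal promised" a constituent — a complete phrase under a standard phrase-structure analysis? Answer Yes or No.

The sequence begins inside the noun phrase "our strange crystal" and ends inside the verb phrase "promised Lena that it studied the narrow rhythm"; it crosses a phrase boundary, so no single node in the tree spans exactly those words.

No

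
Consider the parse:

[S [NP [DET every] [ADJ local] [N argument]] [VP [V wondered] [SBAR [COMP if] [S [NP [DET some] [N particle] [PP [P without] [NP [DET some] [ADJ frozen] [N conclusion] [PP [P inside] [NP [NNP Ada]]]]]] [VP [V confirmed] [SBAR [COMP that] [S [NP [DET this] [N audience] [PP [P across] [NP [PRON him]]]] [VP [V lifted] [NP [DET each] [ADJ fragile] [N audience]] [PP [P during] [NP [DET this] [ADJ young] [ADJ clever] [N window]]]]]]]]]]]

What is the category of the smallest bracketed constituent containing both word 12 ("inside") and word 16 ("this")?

S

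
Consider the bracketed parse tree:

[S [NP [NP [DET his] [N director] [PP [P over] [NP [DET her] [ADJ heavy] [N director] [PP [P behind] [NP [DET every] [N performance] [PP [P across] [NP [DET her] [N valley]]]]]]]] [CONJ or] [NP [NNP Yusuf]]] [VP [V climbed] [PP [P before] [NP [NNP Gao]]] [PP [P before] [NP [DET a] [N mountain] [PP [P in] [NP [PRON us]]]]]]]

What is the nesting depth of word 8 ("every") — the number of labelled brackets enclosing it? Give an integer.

8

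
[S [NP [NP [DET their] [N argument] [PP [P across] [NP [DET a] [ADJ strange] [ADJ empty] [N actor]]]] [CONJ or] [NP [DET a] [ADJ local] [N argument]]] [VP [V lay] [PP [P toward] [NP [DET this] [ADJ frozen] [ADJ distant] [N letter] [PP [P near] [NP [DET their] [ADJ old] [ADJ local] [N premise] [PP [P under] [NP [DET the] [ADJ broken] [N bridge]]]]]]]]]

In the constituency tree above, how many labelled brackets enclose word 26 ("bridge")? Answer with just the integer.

Counting open brackets not yet closed at "bridge": [S [VP [PP [NP [PP [NP [PP [NP [N = 9.

9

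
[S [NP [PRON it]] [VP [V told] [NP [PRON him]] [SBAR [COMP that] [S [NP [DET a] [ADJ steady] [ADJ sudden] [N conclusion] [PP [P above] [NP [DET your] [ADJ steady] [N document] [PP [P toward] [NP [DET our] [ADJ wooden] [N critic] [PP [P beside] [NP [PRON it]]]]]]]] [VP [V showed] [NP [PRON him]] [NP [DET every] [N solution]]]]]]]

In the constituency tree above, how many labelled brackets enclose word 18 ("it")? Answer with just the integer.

The word sits inside PRON, which is inside NP, inside PP, inside NP, inside PP, inside NP, inside PP, inside NP, inside S, inside SBAR, inside VP, inside S — 12 brackets in all.

12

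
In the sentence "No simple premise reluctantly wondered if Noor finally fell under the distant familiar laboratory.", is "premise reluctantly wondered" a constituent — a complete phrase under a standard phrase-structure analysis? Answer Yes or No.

No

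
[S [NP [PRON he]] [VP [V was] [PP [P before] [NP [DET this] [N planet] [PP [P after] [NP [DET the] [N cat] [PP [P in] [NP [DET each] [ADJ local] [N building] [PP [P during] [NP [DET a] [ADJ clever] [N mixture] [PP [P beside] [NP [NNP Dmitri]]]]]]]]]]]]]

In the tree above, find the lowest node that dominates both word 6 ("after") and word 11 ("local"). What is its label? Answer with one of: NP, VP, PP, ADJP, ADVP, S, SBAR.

PP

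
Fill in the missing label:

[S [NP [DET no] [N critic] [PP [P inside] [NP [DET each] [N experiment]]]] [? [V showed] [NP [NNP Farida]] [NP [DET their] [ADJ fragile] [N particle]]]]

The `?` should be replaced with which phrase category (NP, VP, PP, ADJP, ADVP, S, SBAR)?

VP

A constituent whose immediate children are V 'showed', NP, NP is a verb phrase: VP.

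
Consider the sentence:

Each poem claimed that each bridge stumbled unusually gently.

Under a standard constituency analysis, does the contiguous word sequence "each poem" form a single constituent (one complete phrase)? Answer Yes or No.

Yes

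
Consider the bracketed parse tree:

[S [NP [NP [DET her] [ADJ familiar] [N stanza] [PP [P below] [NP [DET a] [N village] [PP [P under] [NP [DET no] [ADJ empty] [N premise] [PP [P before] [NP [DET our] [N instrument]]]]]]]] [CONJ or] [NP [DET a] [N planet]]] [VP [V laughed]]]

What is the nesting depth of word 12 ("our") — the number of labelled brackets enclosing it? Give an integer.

10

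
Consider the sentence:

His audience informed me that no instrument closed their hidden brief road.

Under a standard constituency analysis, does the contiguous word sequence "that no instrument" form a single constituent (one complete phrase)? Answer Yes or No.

"that" belongs to the complementizer "that" while "instrument" belongs to the clause "no instrument closed their hidden brief road"; a span that runs across that boundary is not a single phrase.

No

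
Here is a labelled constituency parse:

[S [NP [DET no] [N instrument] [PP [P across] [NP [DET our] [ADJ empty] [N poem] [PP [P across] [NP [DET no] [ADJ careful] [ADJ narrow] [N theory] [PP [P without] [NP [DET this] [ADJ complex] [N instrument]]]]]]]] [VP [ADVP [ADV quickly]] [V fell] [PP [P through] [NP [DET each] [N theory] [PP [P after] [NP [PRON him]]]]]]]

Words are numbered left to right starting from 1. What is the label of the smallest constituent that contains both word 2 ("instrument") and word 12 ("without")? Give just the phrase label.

NP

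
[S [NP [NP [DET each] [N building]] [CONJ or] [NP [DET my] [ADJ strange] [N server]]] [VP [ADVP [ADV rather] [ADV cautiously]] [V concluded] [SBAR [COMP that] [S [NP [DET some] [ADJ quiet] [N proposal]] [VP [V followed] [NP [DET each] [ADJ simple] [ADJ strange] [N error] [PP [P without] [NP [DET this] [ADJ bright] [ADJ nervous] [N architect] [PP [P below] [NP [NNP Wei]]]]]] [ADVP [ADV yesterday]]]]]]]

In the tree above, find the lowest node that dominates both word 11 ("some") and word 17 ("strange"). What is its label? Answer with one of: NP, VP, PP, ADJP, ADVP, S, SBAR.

The smallest bracket enclosing both words is [S some quiet proposal followed each simple strange error without this bright nervous architect below Wei yesterday], so the label is S.

S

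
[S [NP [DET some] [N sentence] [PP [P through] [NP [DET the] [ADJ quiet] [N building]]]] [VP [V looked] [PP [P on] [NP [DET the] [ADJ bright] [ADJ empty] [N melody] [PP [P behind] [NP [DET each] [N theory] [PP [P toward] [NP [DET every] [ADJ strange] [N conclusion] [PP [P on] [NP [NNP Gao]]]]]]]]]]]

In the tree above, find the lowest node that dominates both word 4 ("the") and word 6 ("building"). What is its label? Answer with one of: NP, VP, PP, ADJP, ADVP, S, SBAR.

The smallest bracket enclosing both words is [NP the quiet building], so the label is NP.

NP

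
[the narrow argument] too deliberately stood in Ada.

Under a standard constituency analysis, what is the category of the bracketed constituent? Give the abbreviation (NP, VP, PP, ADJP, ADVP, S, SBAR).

The bracketed span "the narrow argument" is headed by "argument", making it a noun phrase (NP).

NP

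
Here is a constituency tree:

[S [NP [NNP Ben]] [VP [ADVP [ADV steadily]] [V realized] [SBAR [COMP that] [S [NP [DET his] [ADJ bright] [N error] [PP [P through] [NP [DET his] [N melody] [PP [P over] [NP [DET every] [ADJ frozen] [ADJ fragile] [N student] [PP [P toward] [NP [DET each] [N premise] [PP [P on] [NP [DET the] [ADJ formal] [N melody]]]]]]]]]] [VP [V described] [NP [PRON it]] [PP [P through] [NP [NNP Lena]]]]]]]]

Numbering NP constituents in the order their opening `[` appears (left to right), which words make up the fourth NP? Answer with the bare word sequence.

every frozen fragile student toward each premise on the formal melody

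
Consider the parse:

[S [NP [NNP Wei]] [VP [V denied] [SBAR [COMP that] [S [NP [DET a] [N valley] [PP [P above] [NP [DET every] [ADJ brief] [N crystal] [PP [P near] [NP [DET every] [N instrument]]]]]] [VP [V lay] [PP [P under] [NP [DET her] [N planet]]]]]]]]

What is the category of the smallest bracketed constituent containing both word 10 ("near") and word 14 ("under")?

S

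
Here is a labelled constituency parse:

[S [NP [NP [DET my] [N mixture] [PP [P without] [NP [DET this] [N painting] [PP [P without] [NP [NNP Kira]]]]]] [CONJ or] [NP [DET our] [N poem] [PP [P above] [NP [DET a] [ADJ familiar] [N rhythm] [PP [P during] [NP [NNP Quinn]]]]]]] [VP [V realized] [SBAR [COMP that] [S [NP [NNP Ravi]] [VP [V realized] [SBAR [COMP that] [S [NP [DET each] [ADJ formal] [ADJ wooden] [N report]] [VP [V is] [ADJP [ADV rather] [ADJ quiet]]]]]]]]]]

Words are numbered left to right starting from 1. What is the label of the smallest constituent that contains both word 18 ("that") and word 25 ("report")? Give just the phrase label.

Both words fall inside [SBAR that Ravi realized that each formal wooden report is rather quiet] (words 18–28), and no smaller constituent contains them both. Label: SBAR.

SBAR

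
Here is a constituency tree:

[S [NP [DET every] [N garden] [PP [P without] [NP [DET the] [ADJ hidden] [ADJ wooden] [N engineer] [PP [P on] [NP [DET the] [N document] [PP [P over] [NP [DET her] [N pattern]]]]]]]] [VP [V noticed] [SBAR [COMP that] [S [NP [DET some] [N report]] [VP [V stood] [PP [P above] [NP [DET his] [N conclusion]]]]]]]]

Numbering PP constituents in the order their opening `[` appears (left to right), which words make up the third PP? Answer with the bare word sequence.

over her pattern

The PP opening brackets appear, in order, over: "without the hidden wooden engineer on the document over her pattern"; "on the document over her pattern"; "over her pattern"; "above his conclusion". The third one spans "over her pattern".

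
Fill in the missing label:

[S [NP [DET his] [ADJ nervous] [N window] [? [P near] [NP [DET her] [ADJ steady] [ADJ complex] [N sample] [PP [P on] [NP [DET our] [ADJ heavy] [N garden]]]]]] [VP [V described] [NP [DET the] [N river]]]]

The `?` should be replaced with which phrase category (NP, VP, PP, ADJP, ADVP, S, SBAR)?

The `?` node immediately contains: P 'near', NP. That is the internal structure of a prepositional phrase, so the label is PP.

PP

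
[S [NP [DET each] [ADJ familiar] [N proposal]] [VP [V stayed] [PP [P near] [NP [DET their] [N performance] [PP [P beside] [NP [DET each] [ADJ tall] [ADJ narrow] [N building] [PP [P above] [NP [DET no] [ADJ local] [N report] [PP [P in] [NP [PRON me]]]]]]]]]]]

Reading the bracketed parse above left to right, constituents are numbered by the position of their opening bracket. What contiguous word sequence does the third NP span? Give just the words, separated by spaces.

each tall narrow building above no local report in me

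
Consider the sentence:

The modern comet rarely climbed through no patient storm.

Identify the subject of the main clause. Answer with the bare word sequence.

the modern comet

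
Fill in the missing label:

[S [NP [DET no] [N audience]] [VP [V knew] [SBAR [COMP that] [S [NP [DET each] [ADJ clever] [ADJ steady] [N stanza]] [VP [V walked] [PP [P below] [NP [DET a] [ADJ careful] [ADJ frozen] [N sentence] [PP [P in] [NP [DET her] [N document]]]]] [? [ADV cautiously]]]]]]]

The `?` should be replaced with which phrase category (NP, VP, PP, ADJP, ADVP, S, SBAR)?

Looking at what the `?` directly dominates — ADV 'cautiously' — this is an adverb phrase (ADVP).

ADVP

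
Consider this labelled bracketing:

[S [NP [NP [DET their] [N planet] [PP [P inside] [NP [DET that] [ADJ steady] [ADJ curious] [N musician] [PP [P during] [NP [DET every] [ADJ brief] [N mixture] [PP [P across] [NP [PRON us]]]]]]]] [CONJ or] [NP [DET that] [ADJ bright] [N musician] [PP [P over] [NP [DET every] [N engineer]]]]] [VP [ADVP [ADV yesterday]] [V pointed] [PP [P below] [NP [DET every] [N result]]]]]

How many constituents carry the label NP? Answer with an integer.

8

Scanning left to right, an opening `[NP` appears at word positions 1, 1, 4, 9, 13, 15, 19, 24 — 8 in total.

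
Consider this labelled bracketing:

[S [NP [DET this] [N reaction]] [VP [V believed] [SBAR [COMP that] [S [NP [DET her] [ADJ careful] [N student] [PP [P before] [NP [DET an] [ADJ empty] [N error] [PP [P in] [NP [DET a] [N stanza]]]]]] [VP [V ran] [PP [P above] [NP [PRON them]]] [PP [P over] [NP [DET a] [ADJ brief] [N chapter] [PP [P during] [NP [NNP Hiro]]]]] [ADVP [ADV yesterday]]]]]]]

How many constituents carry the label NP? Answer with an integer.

7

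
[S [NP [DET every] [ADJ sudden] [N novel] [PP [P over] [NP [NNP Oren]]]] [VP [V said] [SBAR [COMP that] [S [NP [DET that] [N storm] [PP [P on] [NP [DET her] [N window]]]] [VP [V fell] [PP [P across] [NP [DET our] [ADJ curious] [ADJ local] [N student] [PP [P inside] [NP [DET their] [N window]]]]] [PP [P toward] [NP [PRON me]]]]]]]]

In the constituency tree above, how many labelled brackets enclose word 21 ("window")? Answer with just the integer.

10

Counting open brackets not yet closed at "window": [S [VP [SBAR [S [VP [PP [NP [PP [NP [N = 10.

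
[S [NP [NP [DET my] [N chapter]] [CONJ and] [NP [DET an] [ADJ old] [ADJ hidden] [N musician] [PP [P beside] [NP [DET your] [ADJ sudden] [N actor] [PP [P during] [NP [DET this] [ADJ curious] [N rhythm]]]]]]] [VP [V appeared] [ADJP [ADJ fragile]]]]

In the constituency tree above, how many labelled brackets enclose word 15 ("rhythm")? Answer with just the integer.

8

The word sits inside N, which is inside NP, inside PP, inside NP, inside PP, inside NP, inside NP, inside S — 8 brackets in all.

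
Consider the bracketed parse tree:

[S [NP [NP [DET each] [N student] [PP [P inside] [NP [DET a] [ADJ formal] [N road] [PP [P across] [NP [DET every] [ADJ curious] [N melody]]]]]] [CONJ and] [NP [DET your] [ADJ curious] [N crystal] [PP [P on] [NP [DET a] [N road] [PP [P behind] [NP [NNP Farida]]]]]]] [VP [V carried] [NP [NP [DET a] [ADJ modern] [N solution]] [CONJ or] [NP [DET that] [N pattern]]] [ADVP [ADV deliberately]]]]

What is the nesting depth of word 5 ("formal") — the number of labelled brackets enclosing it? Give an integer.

6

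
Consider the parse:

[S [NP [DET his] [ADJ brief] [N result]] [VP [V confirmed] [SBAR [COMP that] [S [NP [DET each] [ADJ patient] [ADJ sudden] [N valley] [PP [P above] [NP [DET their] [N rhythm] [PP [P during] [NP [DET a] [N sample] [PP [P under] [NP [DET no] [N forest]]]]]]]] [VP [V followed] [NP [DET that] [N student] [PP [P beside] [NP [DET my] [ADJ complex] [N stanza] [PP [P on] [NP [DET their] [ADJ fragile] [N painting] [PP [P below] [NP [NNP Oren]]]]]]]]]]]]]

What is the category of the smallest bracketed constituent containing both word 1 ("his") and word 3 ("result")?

NP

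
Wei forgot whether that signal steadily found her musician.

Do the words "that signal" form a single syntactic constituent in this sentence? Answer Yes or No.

Yes

"that signal" is exactly the noun phrase [NP that signal], a complete constituent.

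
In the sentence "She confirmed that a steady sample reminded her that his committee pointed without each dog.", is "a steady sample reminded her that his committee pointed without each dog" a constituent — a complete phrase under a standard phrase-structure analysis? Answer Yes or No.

Yes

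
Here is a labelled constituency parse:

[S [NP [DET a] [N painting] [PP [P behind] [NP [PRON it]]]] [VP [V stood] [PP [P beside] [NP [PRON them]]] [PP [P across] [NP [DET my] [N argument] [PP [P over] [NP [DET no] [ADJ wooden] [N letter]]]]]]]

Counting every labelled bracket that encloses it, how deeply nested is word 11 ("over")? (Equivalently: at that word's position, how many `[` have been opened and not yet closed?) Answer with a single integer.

6

The word sits inside P, which is inside PP, inside NP, inside PP, inside VP, inside S — 6 brackets in all.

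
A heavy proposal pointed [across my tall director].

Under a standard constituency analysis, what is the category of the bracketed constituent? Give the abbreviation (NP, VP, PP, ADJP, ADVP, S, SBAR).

The span is built around the preposition "across" — a prepositional phrase (PP).

PP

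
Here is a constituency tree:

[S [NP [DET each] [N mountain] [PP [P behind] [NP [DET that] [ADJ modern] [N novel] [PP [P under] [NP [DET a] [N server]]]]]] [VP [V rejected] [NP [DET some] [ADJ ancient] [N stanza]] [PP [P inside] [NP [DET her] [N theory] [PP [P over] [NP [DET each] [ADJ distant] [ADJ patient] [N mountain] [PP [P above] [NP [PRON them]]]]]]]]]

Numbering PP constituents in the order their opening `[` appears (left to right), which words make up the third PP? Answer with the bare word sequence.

inside her theory over each distant patient mountain above them

Opening `[PP` markers occur at word positions 3, 7, 14, 17, 22; the third of these opens the constituent [PP inside her theory over each distant patient mountain above them].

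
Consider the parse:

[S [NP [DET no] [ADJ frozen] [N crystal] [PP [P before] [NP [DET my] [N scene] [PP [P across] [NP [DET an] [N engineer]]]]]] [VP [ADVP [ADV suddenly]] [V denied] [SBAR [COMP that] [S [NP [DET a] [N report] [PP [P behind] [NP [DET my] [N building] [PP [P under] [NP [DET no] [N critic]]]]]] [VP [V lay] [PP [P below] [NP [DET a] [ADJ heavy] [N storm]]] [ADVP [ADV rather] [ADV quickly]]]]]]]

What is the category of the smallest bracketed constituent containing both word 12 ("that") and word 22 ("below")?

Both words fall inside [SBAR that a report behind my building under no critic lay below a heavy storm rather quickly] (words 12–27), and no smaller constituent contains them both. Label: SBAR.

SBAR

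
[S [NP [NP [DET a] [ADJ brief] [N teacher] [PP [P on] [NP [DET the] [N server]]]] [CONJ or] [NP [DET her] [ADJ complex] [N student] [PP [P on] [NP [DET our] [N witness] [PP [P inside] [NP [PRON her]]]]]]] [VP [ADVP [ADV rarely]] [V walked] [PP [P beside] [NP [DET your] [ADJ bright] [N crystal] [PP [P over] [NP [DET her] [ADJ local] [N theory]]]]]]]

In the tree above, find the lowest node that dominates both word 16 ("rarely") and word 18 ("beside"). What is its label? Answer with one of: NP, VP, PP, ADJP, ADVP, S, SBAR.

VP

Word 16 lies under S → VP → ADVP → ADV; word 18 lies under S → VP → PP → P. The lowest shared node is the VP.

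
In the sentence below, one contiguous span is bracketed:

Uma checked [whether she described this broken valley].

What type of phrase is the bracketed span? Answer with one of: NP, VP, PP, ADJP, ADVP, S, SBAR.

SBAR

The span is built around the complementizer "whether" — a subordinate clause (SBAR).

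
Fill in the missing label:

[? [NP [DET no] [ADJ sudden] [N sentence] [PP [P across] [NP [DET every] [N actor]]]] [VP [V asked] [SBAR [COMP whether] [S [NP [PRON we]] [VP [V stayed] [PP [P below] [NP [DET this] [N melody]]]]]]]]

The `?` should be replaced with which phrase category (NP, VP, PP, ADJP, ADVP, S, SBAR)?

S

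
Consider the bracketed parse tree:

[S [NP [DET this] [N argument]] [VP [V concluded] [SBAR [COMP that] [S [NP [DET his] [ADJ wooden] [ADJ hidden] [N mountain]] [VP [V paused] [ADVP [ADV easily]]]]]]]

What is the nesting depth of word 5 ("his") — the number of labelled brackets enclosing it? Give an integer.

6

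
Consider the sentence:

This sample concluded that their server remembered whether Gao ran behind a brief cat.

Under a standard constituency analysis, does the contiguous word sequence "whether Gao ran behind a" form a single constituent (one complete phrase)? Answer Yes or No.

The sequence begins inside the complementizer "whether" and ends inside the clause "Gao ran behind a brief cat"; it crosses a phrase boundary, so no single node in the tree spans exactly those words.

No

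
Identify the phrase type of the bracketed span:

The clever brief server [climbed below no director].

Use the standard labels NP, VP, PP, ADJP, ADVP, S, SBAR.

VP

"climbed" is the head of the bracketed span, so the span is a verb phrase: VP.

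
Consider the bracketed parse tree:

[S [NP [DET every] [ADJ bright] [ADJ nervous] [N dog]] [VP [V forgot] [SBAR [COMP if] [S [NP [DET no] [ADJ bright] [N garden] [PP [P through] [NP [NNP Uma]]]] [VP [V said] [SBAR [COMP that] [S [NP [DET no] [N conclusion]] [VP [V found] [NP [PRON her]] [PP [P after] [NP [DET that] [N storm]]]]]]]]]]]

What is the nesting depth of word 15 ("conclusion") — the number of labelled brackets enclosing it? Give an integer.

9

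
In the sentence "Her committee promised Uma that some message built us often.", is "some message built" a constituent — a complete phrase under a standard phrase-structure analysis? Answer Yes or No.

No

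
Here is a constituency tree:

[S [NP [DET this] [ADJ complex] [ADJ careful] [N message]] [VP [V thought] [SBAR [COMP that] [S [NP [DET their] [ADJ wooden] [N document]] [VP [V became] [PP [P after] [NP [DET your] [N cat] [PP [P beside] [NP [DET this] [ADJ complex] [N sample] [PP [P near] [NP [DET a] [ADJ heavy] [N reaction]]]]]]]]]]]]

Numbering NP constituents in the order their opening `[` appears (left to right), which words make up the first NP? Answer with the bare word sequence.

this complex careful message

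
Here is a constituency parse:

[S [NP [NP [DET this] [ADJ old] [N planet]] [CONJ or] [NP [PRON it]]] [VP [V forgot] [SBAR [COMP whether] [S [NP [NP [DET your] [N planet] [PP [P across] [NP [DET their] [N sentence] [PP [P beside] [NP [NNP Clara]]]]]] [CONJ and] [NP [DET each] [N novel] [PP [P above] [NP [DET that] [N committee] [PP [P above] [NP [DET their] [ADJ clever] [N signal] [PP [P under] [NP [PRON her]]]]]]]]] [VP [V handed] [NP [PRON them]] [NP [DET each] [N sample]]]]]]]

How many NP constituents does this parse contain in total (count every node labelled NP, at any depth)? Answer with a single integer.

Scanning left to right, an opening `[NP` appears at word positions 1, 1, 5, 8, 8, 11, 14, 16, 19, 22, 26, 28, 29 — 13 in total.

13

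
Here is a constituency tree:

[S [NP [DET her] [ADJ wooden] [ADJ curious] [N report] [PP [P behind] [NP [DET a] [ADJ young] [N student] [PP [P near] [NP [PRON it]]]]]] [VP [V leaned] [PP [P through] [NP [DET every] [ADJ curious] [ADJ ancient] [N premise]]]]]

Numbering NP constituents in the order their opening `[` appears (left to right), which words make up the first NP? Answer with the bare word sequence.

In left-to-right order the NP constituents are "her wooden curious report behind a young student near it"; "a young student near it"; "it"; "every curious ancient premise". Number 1 is "her wooden curious report behind a young student near it".

her wooden curious report behind a young student near it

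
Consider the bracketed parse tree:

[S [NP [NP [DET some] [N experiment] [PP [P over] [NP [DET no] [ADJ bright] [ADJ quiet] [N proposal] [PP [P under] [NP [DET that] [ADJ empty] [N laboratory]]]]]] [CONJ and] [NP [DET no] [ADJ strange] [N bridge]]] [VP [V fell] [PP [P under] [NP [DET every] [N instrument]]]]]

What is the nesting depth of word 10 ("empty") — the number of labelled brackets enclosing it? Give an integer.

Counting open brackets not yet closed at "empty": [S [NP [NP [PP [NP [PP [NP [ADJ = 8.

8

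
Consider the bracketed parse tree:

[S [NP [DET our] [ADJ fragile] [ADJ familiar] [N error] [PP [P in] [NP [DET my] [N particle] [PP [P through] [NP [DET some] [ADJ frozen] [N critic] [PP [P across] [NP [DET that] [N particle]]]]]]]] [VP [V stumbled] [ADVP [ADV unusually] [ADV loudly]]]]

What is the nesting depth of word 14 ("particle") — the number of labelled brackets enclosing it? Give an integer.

Path from the root down to the word: S → NP → PP → NP → PP → NP → PP → NP → N. That is 9 enclosing brackets.

9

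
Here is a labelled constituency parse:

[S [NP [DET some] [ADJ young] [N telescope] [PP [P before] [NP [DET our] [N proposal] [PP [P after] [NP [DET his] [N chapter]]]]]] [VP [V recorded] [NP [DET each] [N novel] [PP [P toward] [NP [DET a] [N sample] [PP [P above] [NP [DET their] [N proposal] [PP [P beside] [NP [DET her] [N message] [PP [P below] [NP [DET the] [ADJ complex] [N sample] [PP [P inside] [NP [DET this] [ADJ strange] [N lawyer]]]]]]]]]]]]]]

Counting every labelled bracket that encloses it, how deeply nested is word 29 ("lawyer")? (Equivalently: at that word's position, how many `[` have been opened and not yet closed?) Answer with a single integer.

14

The word sits inside N, which is inside NP, inside PP, inside NP, inside PP, inside NP, inside PP, inside NP, inside PP, inside NP, inside PP, inside NP, inside VP, inside S — 14 brackets in all.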